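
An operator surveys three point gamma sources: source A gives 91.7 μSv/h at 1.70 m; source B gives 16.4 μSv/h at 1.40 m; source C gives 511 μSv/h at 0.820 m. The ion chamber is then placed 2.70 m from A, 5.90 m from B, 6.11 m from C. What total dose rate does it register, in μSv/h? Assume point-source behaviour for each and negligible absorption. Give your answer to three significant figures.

46.5 μSv/h

By superposition, sum each source's inverse-square contribution:
A: 91.7 × (1.70/2.70)² = 36.35 μSv/h
B: 16.4 × (1.40/5.90)² = 0.9234 μSv/h
C: 511 × (0.820/6.11)² = 9.204 μSv/h
Total = 36.35 + 0.9234 + 9.204 = 46.48 μSv/h.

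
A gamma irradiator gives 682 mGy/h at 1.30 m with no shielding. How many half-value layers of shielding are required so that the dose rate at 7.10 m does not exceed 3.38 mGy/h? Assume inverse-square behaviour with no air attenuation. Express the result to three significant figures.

At 7.10 m, distance alone gives (1.30/7.10)² = 0.03353, so 682 × 0.03353 = 22.87 mGy/h.
Further attenuation needed: 22.87/3.38 = 6.766.
n = log₂(6.766) = 2.758 half-value layers.

2.76 half-value layers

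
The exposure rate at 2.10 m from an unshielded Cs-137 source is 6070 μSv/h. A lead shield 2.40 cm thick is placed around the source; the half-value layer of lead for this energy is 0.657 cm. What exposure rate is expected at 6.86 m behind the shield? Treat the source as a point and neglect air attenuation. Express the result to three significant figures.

45.2 μSv/h

Distance alone: (2.10/6.86)² = 0.09371, so 6070 × 0.09371 = 568.8 μSv/h.
Shield: 2.40/0.657 = 3.653 half-value layers → attenuation 2^(−3.653) = 0.07949.
Combined: 568.8 × 0.07949 = 45.21 μSv/h.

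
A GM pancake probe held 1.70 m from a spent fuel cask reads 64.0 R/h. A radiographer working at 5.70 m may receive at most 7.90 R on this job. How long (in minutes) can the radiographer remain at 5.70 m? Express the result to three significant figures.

83.3 min

Applying the 1/r² law, rate at 5.70 m:
64.0 × (1.70/5.70)² = 64.0 × 0.08895 = 5.693 R/h.
Stay time = 7.90 R ÷ 5.693 R/h = 1.388 h = 83.28 min.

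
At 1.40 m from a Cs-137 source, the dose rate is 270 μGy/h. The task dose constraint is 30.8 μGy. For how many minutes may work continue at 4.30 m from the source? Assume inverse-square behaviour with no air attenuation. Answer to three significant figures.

64.6 min

Intensity scales as (d₁/d₂)², so rate at 4.30 m:
(1.40/4.30)² = 0.1060, so 270 × 0.1060 = 28.62 μGy/h.
Stay time = 30.8 μGy ÷ 28.62 μGy/h = 1.076 h = 64.56 min.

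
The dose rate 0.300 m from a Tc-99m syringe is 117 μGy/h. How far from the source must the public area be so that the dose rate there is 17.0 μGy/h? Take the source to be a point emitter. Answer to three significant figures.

Since intensity falls as 1/r², d₂ = d₁·√(I₁/I₂).
I₁/I₂ = 117/17.0 = 6.882, so d₂ = 0.300 × √6.882 = 0.7870 m.

0.787 m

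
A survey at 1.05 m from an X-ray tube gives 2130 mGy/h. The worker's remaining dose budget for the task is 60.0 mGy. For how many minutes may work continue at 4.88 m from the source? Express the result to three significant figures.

By the inverse-square law, rate at 4.88 m:
(1.05/4.88)² = 0.04630, so 2130 × 0.04630 = 98.62 mGy/h.
Stay time = 60.0 mGy ÷ 98.62 mGy/h = 0.6084 h = 36.50 min.

36.5 min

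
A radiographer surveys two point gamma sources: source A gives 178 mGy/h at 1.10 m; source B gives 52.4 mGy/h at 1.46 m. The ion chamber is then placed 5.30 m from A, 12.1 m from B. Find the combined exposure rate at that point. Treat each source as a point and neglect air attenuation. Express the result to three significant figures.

Each source contributes Iᵢ·(dᵢ/rᵢ)²; contributions add.
A: 178 × (1.10/5.30)² = 7.667 mGy/h
B: 52.4 × (1.46/12.1)² = 0.7629 mGy/h
Total = 7.667 + 0.7629 = 8.430 mGy/h.

8.43 mGy/h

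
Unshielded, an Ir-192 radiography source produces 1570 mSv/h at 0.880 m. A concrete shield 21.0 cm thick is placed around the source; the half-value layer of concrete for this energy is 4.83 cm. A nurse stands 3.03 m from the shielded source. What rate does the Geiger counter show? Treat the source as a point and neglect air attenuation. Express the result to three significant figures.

6.50 mSv/h

Distance alone: (0.880/3.03)² = 0.08435, so 1570 × 0.08435 = 132.4 mSv/h.
Shield: 21.0/4.83 = 4.348 half-value layers → attenuation 2^(−4.348) = 0.04910.
Combined: 132.4 × 0.04910 = 6.501 mSv/h.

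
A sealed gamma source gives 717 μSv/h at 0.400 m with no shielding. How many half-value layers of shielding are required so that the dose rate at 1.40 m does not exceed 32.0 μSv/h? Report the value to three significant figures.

0.871 half-value layers

At 1.40 m, distance alone gives 717 × (0.400/1.40)² = 717 × 0.08163 = 58.53 μSv/h.
Further attenuation needed: 58.53/32.0 = 1.829.
n = log₂(1.829) = 0.8711 half-value layers.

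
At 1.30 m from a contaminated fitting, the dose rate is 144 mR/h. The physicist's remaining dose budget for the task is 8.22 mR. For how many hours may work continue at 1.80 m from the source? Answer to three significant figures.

0.109 h

Using I₁d₁² = I₂d₂², rate at 1.80 m:
(1.30/1.80)² = 0.5216, so 144 × 0.5216 = 75.11 mR/h.
Stay time = 8.22 mR ÷ 75.11 mR/h = 0.1094 h.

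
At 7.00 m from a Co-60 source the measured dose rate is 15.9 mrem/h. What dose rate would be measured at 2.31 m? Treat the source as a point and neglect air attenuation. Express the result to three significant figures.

146 mrem/h

By the inverse-square law, scaling from 7.00 m to 2.31 m:
(7.00/2.31)² = 9.183, so 15.9 × 9.183 = 146.0 mrem/h.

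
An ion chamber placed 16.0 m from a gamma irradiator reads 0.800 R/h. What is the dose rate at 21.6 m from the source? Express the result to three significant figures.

Since intensity falls as 1/r², scaling from 16.0 m to 21.6 m:
0.800 × (16.0/21.6)² = 0.800 × 0.5487 = 0.4390 R/h.

0.439 R/h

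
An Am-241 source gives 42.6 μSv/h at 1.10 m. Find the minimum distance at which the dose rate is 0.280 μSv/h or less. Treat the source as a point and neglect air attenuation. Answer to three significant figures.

Intensity scales as (d₁/d₂)², so d₂ = d₁·√(I₁/I₂).
I₁/I₂ = 42.6/0.280 = 152.1, so d₂ = 1.10 × √152.1 = 13.57 m.

13.6 m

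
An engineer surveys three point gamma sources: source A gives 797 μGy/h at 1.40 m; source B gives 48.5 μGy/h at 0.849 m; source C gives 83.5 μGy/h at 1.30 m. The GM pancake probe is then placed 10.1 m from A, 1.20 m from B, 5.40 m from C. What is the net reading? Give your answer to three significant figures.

Each source contributes Iᵢ·(dᵢ/rᵢ)²; contributions add.
A: 797 × (1.40/10.1)² = 15.31 μGy/h
B: 48.5 × (0.849/1.20)² = 24.28 μGy/h
C: 83.5 × (1.30/5.40)² = 4.839 μGy/h
Total = 15.31 + 24.28 + 4.839 = 44.43 μGy/h.

44.4 μGy/h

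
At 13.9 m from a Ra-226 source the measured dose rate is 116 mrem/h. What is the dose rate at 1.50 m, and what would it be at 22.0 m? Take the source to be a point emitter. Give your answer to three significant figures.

9960 mrem/h; 46.3 mrem/h

Since intensity falls as 1/r²,
At 1.50 m: 116 × (13.9/1.50)² = 116 × 85.87 = 9961 mrem/h
At 22.0 m: (1.50/22.0)² = 0.004649, so 9961 × 0.004649 = 46.31 mrem/h.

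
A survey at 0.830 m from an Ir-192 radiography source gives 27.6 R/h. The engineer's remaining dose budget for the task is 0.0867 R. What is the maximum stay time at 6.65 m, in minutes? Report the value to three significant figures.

By the inverse-square law, rate at 6.65 m:
(0.830/6.65)² = 0.01558, so 27.6 × 0.01558 = 0.4300 R/h.
Stay time = 0.0867 R ÷ 0.4300 R/h = 0.2016 h = 12.10 min.

12.1 min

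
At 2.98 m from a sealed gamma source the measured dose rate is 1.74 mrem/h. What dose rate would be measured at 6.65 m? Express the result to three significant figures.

0.349 mrem/h

Since intensity falls as 1/r², scaling from 2.98 m to 6.65 m:
1.74 × (2.98/6.65)² = 1.74 × 0.2008 = 0.3494 mrem/h.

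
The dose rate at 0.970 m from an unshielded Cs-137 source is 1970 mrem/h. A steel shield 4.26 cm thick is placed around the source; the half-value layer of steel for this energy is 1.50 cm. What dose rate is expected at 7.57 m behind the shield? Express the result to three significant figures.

4.52 mrem/h

Distance alone: (0.970/7.57)² = 0.01642, so 1970 × 0.01642 = 32.35 mrem/h.
Shield: 4.26/1.50 = 2.840 half-value layers → attenuation 2^(−2.840) = 0.1397.
Combined: 32.35 × 0.1397 = 4.519 mrem/h.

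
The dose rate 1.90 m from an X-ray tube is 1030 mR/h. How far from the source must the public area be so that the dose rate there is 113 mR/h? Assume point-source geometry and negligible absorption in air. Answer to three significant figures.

5.74 m

Using I₁d₁² = I₂d₂², d₂ = d₁·√(I₁/I₂).
I₁/I₂ = 1030/113 = 9.115, so d₂ = 1.90 × √9.115 = 5.736 m.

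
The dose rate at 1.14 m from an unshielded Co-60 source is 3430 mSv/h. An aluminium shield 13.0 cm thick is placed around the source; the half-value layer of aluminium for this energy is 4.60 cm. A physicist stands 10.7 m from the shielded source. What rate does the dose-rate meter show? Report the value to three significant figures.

5.49 mSv/h

Distance alone: (1.14/10.7)² = 0.01135, so 3430 × 0.01135 = 38.93 mSv/h.
Shield: 13.0/4.60 = 2.826 half-value layers → attenuation 2^(−2.826) = 0.1410.
Combined: 38.93 × 0.1410 = 5.489 mSv/h.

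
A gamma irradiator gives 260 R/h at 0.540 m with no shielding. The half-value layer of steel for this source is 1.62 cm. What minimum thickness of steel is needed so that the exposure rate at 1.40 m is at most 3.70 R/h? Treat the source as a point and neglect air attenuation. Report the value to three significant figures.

At 1.40 m, distance alone gives 260 × (0.540/1.40)² = 260 × 0.1488 = 38.69 R/h.
Further attenuation needed: 38.69/3.70 = 10.46.
n = log₂(10.46) = 3.387 half-value layers.
Thickness = 3.387 × 1.62 cm = 5.487 cm.

5.49 cm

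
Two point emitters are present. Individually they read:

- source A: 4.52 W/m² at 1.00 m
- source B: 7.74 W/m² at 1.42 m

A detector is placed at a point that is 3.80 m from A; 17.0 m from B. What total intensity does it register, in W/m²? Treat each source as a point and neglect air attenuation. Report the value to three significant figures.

0.367 W/m²

Each source contributes Iᵢ·(dᵢ/rᵢ)²; contributions add.
A: 4.52 × (1.00/3.80)² = 0.3130 W/m²
B: 7.74 × (1.42/17.0)² = 0.05400 W/m²
Total = 0.3130 + 0.05400 = 0.3670 W/m².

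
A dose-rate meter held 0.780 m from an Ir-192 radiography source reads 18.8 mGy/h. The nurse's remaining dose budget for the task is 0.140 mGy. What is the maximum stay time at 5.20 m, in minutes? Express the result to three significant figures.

Applying the 1/r² law, rate at 5.20 m:
(0.780/5.20)² = 0.02250, so 18.8 × 0.02250 = 0.4230 mGy/h.
Stay time = 0.140 mGy ÷ 0.4230 mGy/h = 0.3310 h = 19.86 min.

19.9 min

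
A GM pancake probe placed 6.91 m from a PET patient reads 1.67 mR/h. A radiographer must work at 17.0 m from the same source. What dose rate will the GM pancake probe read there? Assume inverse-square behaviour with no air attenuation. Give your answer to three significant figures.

0.276 mR/h

Using I₁d₁² = I₂d₂², scaling from 6.91 m to 17.0 m:
1.67 × (6.91/17.0)² = 1.67 × 0.1652 = 0.2759 mR/h.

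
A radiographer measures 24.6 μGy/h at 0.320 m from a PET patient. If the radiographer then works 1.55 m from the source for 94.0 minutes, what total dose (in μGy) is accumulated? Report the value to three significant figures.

Using I₁d₁² = I₂d₂², rate at 1.55 m:
(0.320/1.55)² = 0.04262, so 24.6 × 0.04262 = 1.048 μGy/h.
Dose = rate × time = 1.048 μGy/h × 1.567 h = 1.642 μGy.

1.64 μGy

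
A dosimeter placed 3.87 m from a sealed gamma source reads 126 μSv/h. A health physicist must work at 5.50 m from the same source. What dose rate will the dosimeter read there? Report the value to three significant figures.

Since intensity falls as 1/r², scaling from 3.87 m to 5.50 m:
(3.87/5.50)² = 0.4951, so 126 × 0.4951 = 62.38 μSv/h.

62.4 μSv/h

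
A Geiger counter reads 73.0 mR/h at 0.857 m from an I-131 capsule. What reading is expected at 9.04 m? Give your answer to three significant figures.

0.656 mR/h

Using I₁d₁² = I₂d₂², the rate at 9.04 m is
(0.857/9.04)² = 0.008987, so 73.0 × 0.008987 = 0.6561 mR/h.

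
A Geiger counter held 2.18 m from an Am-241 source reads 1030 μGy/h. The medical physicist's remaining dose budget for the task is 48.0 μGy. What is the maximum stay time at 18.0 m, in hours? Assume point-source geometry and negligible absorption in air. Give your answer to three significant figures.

3.18 h

Intensity scales as (d₁/d₂)², so rate at 18.0 m:
(2.18/18.0)² = 0.01467, so 1030 × 0.01467 = 15.11 μGy/h.
Stay time = 48.0 μGy ÷ 15.11 μGy/h = 3.177 h.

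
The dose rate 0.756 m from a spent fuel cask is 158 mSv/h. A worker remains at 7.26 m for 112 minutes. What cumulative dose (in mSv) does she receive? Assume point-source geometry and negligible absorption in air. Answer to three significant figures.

Using I₁d₁² = I₂d₂², rate at 7.26 m:
158 × (0.756/7.26)² = 158 × 0.01084 = 1.713 mSv/h.
Dose = rate × time = 1.713 mSv/h × 1.867 h = 3.198 mSv.

3.20 mSv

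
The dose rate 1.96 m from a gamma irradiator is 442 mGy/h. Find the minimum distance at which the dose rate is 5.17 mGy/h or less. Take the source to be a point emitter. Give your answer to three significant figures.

Intensity scales as (d₁/d₂)², so d₂ = d₁·√(I₁/I₂).
I₁/I₂ = 442/5.17 = 85.49, so d₂ = 1.96 × √85.49 = 18.12 m.

18.1 m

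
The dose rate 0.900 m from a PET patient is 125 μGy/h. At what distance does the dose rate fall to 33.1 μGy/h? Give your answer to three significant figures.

1.75 m

Applying the 1/r² law, d₂ = d₁·√(I₁/I₂).
I₁/I₂ = 125/33.1 = 3.776, so d₂ = 0.900 × √3.776 = 1.749 m.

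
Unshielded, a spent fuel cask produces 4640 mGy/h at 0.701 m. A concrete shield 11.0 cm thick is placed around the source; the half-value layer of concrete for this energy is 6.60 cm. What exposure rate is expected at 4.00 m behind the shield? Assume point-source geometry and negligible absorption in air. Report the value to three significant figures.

Distance alone: 4640 × (0.701/4.00)² = 4640 × 0.03071 = 142.5 mGy/h.
Shield: 11.0/6.60 = 1.667 half-value layers → attenuation 2^(−1.667) = 0.3149.
Combined: 142.5 × 0.3149 = 44.87 mGy/h.

44.9 mGy/h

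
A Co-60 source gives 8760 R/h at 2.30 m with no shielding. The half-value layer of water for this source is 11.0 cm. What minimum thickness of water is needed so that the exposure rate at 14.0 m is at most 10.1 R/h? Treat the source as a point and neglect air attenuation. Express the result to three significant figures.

At 14.0 m, distance alone gives 8760 × (2.30/14.0)² = 8760 × 0.02699 = 236.4 R/h.
Further attenuation needed: 236.4/10.1 = 23.41.
n = log₂(23.41) = 4.549 half-value layers.
Thickness = 4.549 × 11.0 cm = 50.04 cm.

50.0 cm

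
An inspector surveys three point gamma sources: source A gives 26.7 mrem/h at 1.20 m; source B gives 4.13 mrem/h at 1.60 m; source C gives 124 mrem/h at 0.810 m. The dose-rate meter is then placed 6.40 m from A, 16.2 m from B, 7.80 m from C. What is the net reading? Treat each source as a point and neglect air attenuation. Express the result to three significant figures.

2.32 mrem/h

Each source contributes Iᵢ·(dᵢ/rᵢ)²; contributions add.
A: 26.7 × (1.20/6.40)² = 0.9387 mrem/h
B: 4.13 × (1.60/16.2)² = 0.04029 mrem/h
C: 124 × (0.810/7.80)² = 1.337 mrem/h
Total = 0.9387 + 0.04029 + 1.337 = 2.316 mrem/h.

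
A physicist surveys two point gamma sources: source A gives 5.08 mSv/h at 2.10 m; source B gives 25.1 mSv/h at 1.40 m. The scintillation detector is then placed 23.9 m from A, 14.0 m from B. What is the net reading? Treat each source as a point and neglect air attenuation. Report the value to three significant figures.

By superposition, sum each source's inverse-square contribution:
A: 5.08 × (2.10/23.9)² = 0.03922 mSv/h
B: 25.1 × (1.40/14.0)² = 0.2510 mSv/h
Total = 0.03922 + 0.2510 = 0.2902 mSv/h.

0.290 mSv/h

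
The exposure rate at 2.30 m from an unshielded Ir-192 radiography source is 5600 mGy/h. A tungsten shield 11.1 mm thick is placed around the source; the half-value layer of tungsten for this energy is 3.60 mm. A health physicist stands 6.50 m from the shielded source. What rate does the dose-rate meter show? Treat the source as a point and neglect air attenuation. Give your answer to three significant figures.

82.7 mGy/h

Distance alone: (2.30/6.50)² = 0.1252, so 5600 × 0.1252 = 701.1 mGy/h.
Shield: 11.1/3.60 = 3.083 half-value layers → attenuation 2^(−3.083) = 0.1180.
Combined: 701.1 × 0.1180 = 82.73 mGy/h.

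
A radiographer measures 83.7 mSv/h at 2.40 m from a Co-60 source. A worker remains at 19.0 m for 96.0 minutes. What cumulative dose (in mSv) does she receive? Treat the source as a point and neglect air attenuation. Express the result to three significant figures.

By the inverse-square law, rate at 19.0 m:
(2.40/19.0)² = 0.01596, so 83.7 × 0.01596 = 1.336 mSv/h.
Dose = rate × time = 1.336 mSv/h × 1.600 h = 2.138 mSv.

2.14 mSv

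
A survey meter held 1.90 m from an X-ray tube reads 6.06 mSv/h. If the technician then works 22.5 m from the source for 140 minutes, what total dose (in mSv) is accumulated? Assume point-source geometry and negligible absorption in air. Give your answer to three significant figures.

0.101 mSv

Intensity scales as (d₁/d₂)², so rate at 22.5 m:
6.06 × (1.90/22.5)² = 6.06 × 0.007131 = 0.04321 mSv/h.
Dose = rate × time = 0.04321 mSv/h × 2.333 h = 0.1008 mSv.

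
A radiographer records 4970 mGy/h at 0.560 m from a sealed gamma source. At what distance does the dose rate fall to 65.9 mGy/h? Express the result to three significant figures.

Using I₁d₁² = I₂d₂², d₂ = d₁·√(I₁/I₂).
I₁/I₂ = 4970/65.9 = 75.42, so d₂ = 0.560 × √75.42 = 4.863 m.

4.86 m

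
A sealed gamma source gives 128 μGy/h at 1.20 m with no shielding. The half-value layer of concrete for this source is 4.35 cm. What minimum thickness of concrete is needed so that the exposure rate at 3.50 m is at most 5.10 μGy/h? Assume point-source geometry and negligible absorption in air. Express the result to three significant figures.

At 3.50 m, distance alone gives 128 × (1.20/3.50)² = 128 × 0.1176 = 15.05 μGy/h.
Further attenuation needed: 15.05/5.10 = 2.951.
n = log₂(2.951) = 1.561 half-value layers.
Thickness = 1.561 × 4.35 cm = 6.790 cm.

6.79 cm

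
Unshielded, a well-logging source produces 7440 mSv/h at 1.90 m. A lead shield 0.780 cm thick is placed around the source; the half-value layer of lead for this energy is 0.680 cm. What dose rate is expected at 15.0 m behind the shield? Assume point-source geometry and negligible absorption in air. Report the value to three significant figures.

Distance alone: (1.90/15.0)² = 0.01604, so 7440 × 0.01604 = 119.3 mSv/h.
Shield: 0.780/0.680 = 1.147 half-value layers → attenuation 2^(−1.147) = 0.4516.
Combined: 119.3 × 0.4516 = 53.88 mSv/h.

53.9 mSv/h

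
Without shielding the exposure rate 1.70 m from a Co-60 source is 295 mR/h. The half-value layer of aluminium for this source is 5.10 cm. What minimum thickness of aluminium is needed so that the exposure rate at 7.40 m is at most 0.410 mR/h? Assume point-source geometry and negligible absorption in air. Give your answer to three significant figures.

At 7.40 m, distance alone gives 295 × (1.70/7.40)² = 295 × 0.05278 = 15.57 mR/h.
Further attenuation needed: 15.57/0.410 = 37.98.
n = log₂(37.98) = 5.247 half-value layers.
Thickness = 5.247 × 5.10 cm = 26.76 cm.

26.8 cm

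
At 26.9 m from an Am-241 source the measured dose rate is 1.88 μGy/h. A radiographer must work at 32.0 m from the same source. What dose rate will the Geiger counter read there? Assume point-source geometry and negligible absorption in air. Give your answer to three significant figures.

Since intensity falls as 1/r², scaling from 26.9 m to 32.0 m:
1.88 × (26.9/32.0)² = 1.88 × 0.7067 = 1.329 μGy/h.

1.33 μGy/h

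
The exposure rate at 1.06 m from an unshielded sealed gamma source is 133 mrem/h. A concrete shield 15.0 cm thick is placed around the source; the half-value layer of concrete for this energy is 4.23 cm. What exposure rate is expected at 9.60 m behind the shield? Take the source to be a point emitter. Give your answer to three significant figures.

0.139 mrem/h

Distance alone: 133 × (1.06/9.60)² = 133 × 0.01219 = 1.621 mrem/h.
Shield: 15.0/4.23 = 3.546 half-value layers → attenuation 2^(−3.546) = 0.08561.
Combined: 1.621 × 0.08561 = 0.1388 mrem/h.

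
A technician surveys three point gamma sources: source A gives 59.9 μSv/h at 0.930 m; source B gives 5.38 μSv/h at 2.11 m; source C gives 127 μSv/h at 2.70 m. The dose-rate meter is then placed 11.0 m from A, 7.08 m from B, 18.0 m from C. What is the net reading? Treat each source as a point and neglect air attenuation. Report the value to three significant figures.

Each source contributes Iᵢ·(dᵢ/rᵢ)²; contributions add.
A: 59.9 × (0.930/11.0)² = 0.4282 μSv/h
B: 5.38 × (2.11/7.08)² = 0.4778 μSv/h
C: 127 × (2.70/18.0)² = 2.858 μSv/h
Total = 0.4282 + 0.4778 + 2.858 = 3.764 μSv/h.

3.76 μSv/h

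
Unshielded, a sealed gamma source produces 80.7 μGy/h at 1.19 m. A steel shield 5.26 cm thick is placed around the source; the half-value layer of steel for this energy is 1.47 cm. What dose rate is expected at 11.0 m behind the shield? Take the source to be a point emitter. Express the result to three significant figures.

0.0791 μGy/h

Distance alone: 80.7 × (1.19/11.0)² = 80.7 × 0.01170 = 0.9442 μGy/h.
Shield: 5.26/1.47 = 3.578 half-value layers → attenuation 2^(−3.578) = 0.08374.
Combined: 0.9442 × 0.08374 = 0.07907 μGy/h.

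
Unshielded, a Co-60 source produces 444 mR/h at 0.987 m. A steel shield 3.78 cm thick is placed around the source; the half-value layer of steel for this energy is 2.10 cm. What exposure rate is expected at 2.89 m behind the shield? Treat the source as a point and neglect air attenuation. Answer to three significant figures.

Distance alone: (0.987/2.89)² = 0.1166, so 444 × 0.1166 = 51.77 mR/h.
Shield: 3.78/2.10 = 1.800 half-value layers → attenuation 2^(−1.800) = 0.2872.
Combined: 51.77 × 0.2872 = 14.87 mR/h.

14.9 mR/h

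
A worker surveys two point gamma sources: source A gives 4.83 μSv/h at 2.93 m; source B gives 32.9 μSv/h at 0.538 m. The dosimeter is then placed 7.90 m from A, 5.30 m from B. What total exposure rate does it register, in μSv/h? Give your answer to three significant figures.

1.00 μSv/h

By superposition, sum each source's inverse-square contribution:
A: 4.83 × (2.93/7.90)² = 0.6644 μSv/h
B: 32.9 × (0.538/5.30)² = 0.3390 μSv/h
Total = 0.6644 + 0.3390 = 1.003 μSv/h.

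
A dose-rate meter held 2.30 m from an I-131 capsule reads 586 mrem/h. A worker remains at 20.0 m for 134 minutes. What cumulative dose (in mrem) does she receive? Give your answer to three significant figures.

Using I₁d₁² = I₂d₂², rate at 20.0 m:
586 × (2.30/20.0)² = 586 × 0.01322 = 7.747 mrem/h.
Dose = rate × time = 7.747 mrem/h × 2.233 h = 17.30 mrem.

17.3 mrem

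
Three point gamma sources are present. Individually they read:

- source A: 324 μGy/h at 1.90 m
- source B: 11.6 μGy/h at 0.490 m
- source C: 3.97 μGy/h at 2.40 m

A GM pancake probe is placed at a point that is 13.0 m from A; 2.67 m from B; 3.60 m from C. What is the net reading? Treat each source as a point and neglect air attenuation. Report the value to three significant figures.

Each source contributes Iᵢ·(dᵢ/rᵢ)²; contributions add.
A: 324 × (1.90/13.0)² = 6.921 μGy/h
B: 11.6 × (0.490/2.67)² = 0.3907 μGy/h
C: 3.97 × (2.40/3.60)² = 1.764 μGy/h
Total = 6.921 + 0.3907 + 1.764 = 9.076 μGy/h.

9.08 μGy/h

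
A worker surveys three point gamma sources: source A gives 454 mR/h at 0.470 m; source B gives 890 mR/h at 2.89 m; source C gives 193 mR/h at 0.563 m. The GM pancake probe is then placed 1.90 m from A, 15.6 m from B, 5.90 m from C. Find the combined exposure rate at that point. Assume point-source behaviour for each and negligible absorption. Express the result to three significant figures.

60.1 mR/h

Each source contributes Iᵢ·(dᵢ/rᵢ)²; contributions add.
A: 454 × (0.470/1.90)² = 27.78 mR/h
B: 890 × (2.89/15.6)² = 30.54 mR/h
C: 193 × (0.563/5.90)² = 1.757 mR/h
Total = 27.78 + 30.54 + 1.757 = 60.08 mR/h.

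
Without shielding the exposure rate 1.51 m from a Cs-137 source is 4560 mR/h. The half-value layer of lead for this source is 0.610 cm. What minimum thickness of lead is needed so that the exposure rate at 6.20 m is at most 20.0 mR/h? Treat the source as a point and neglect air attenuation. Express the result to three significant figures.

2.29 cm

At 6.20 m, distance alone gives 4560 × (1.51/6.20)² = 4560 × 0.05932 = 270.5 mR/h.
Further attenuation needed: 270.5/20.0 = 13.53.
n = log₂(13.53) = 3.758 half-value layers.
Thickness = 3.758 × 0.610 cm = 2.292 cm.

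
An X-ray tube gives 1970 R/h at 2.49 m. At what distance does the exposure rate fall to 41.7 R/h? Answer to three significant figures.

17.1 m

Applying the 1/r² law, d₂ = d₁·√(I₁/I₂).
I₁/I₂ = 1970/41.7 = 47.24, so d₂ = 2.49 × √47.24 = 17.11 m.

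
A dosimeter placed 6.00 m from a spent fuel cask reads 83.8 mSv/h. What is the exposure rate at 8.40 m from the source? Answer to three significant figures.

Applying the 1/r² law, scaling from 6.00 m to 8.40 m:
83.8 × (6.00/8.40)² = 83.8 × 0.5102 = 42.75 mSv/h.

42.8 mSv/h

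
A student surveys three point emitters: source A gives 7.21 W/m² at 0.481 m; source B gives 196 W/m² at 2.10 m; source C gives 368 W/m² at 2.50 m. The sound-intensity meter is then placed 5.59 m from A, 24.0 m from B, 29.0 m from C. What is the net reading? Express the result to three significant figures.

Each source contributes Iᵢ·(dᵢ/rᵢ)²; contributions add.
A: 7.21 × (0.481/5.59)² = 0.05338 W/m²
B: 196 × (2.10/24.0)² = 1.501 W/m²
C: 368 × (2.50/29.0)² = 2.735 W/m²
Total = 0.05338 + 1.501 + 2.735 = 4.289 W/m².

4.29 W/m²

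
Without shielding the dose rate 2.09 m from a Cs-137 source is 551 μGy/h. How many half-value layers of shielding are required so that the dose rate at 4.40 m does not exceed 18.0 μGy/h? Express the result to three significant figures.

2.79 half-value layers

At 4.40 m, distance alone gives 551 × (2.09/4.40)² = 551 × 0.2256 = 124.3 μGy/h.
Further attenuation needed: 124.3/18.0 = 6.906.
n = log₂(6.906) = 2.788 half-value layers.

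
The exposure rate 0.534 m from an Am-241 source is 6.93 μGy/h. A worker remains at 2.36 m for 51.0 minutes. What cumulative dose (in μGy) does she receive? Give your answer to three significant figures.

Applying the 1/r² law, rate at 2.36 m:
(0.534/2.36)² = 0.05120, so 6.93 × 0.05120 = 0.3548 μGy/h.
Dose = rate × time = 0.3548 μGy/h × 0.8500 h = 0.3016 μGy.

0.302 μGy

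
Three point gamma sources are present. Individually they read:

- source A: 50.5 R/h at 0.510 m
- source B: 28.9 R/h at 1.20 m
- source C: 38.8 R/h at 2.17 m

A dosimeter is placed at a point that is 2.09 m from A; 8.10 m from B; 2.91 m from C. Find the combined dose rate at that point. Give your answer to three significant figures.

Each source contributes Iᵢ·(dᵢ/rᵢ)²; contributions add.
A: 50.5 × (0.510/2.09)² = 3.007 R/h
B: 28.9 × (1.20/8.10)² = 0.6343 R/h
C: 38.8 × (2.17/2.91)² = 21.58 R/h
Total = 3.007 + 0.6343 + 21.58 = 25.22 R/h.

25.2 R/h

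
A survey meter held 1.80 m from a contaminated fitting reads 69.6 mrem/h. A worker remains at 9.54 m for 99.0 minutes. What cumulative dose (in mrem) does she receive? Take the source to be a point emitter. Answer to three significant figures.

Using I₁d₁² = I₂d₂², rate at 9.54 m:
69.6 × (1.80/9.54)² = 69.6 × 0.03560 = 2.478 mrem/h.
Dose = rate × time = 2.478 mrem/h × 1.650 h = 4.089 mrem.

4.09 mrem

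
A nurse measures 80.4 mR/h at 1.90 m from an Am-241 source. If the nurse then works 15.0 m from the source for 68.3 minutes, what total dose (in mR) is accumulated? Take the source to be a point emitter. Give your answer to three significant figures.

1.47 mR

By the inverse-square law, rate at 15.0 m:
80.4 × (1.90/15.0)² = 80.4 × 0.01604 = 1.290 mR/h.
Dose = rate × time = 1.290 mR/h × 1.138 h = 1.468 mR.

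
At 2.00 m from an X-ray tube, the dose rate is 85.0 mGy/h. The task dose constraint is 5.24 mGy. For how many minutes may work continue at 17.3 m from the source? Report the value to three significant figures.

Using I₁d₁² = I₂d₂², rate at 17.3 m:
(2.00/17.3)² = 0.01336, so 85.0 × 0.01336 = 1.136 mGy/h.
Stay time = 5.24 mGy ÷ 1.136 mGy/h = 4.613 h = 276.8 min.

277 min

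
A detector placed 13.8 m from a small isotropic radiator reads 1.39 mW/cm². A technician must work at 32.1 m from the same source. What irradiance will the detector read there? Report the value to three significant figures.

Using I₁d₁² = I₂d₂², scaling from 13.8 m to 32.1 m:
(13.8/32.1)² = 0.1848, so 1.39 × 0.1848 = 0.2569 mW/cm².

0.257 mW/cm²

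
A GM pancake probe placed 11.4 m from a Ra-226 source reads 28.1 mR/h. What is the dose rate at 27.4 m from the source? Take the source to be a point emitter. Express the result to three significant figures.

Since intensity falls as 1/r², scaling from 11.4 m to 27.4 m:
(11.4/27.4)² = 0.1731, so 28.1 × 0.1731 = 4.864 mR/h.

4.86 mR/h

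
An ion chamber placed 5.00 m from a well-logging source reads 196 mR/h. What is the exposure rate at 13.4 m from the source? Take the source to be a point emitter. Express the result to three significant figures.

27.3 mR/h

Using I₁d₁² = I₂d₂², scaling from 5.00 m to 13.4 m:
196 × (5.00/13.4)² = 196 × 0.1392 = 27.28 mR/h.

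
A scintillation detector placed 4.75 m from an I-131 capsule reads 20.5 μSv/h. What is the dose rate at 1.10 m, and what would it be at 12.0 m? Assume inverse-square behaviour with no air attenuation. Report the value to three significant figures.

Intensity scales as (d₁/d₂)², so
At 1.10 m: 20.5 × (4.75/1.10)² = 20.5 × 18.65 = 382.3 μSv/h
At 12.0 m: 382.3 × (1.10/12.0)² = 382.3 × 0.008403 = 3.212 μSv/h.

382 μSv/h; 3.21 μSv/h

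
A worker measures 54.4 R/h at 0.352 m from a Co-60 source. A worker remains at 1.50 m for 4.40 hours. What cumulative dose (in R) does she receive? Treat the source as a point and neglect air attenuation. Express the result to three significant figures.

Using I₁d₁² = I₂d₂², rate at 1.50 m:
(0.352/1.50)² = 0.05507, so 54.4 × 0.05507 = 2.996 R/h.
Dose = rate × time = 2.996 R/h × 4.400 h = 13.18 R.

13.2 R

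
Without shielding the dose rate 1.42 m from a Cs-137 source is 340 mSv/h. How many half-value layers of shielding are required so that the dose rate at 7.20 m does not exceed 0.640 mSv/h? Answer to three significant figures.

4.37 half-value layers

At 7.20 m, distance alone gives (1.42/7.20)² = 0.03890, so 340 × 0.03890 = 13.23 mSv/h.
Further attenuation needed: 13.23/0.640 = 20.67.
n = log₂(20.67) = 4.369 half-value layers.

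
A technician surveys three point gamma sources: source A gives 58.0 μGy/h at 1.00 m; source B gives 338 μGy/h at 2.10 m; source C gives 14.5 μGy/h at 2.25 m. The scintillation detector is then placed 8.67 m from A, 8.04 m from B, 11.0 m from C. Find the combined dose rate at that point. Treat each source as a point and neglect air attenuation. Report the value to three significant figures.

By superposition, sum each source's inverse-square contribution:
A: 58.0 × (1.00/8.67)² = 0.7716 μGy/h
B: 338 × (2.10/8.04)² = 23.06 μGy/h
C: 14.5 × (2.25/11.0)² = 0.6067 μGy/h
Total = 0.7716 + 23.06 + 0.6067 = 24.44 μGy/h.

24.4 μGy/h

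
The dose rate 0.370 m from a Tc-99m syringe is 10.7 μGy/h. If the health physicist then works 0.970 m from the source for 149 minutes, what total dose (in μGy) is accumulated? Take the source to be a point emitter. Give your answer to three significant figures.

Intensity scales as (d₁/d₂)², so rate at 0.970 m:
(0.370/0.970)² = 0.1455, so 10.7 × 0.1455 = 1.557 μGy/h.
Dose = rate × time = 1.557 μGy/h × 2.483 h = 3.866 μGy.

3.87 μGy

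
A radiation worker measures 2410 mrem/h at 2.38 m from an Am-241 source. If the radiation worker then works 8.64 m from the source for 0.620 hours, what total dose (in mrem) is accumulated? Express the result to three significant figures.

113 mrem

Since intensity falls as 1/r², rate at 8.64 m:
(2.38/8.64)² = 0.07588, so 2410 × 0.07588 = 182.9 mrem/h.
Dose = rate × time = 182.9 mrem/h × 0.6200 h = 113.4 mrem.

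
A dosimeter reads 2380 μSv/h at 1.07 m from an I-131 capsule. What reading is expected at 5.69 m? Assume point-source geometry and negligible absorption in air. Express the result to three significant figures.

Since intensity falls as 1/r², the rate at 5.69 m is
2380 × (1.07/5.69)² = 2380 × 0.03536 = 84.16 μSv/h.

84.2 μSv/h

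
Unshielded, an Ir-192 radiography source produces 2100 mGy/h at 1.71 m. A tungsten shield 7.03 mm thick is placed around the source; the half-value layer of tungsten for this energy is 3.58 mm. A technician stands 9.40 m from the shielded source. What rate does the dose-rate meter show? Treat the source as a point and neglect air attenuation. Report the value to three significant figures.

Distance alone: (1.71/9.40)² = 0.03309, so 2100 × 0.03309 = 69.49 mGy/h.
Shield: 7.03/3.58 = 1.964 half-value layers → attenuation 2^(−1.964) = 0.2563.
Combined: 69.49 × 0.2563 = 17.81 mGy/h.

17.8 mGy/h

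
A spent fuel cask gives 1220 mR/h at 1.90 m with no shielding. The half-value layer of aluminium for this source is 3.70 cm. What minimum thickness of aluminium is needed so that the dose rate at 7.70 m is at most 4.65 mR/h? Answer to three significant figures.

At 7.70 m, distance alone gives (1.90/7.70)² = 0.06089, so 1220 × 0.06089 = 74.29 mR/h.
Further attenuation needed: 74.29/4.65 = 15.98.
n = log₂(15.98) = 3.998 half-value layers.
Thickness = 3.998 × 3.70 cm = 14.79 cm.

14.8 cm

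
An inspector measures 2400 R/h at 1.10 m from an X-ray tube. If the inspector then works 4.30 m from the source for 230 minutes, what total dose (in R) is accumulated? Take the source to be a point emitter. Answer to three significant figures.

By the inverse-square law, rate at 4.30 m:
2400 × (1.10/4.30)² = 2400 × 0.06544 = 157.1 R/h.
Dose = rate × time = 157.1 R/h × 3.833 h = 602.2 R.

602 R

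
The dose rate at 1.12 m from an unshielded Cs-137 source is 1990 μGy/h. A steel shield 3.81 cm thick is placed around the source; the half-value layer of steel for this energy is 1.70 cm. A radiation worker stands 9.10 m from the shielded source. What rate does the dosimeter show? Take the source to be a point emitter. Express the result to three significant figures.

Distance alone: 1990 × (1.12/9.10)² = 1990 × 0.01515 = 30.15 μGy/h.
Shield: 3.81/1.70 = 2.241 half-value layers → attenuation 2^(−2.241) = 0.2115.
Combined: 30.15 × 0.2115 = 6.377 μGy/h.

6.38 μGy/h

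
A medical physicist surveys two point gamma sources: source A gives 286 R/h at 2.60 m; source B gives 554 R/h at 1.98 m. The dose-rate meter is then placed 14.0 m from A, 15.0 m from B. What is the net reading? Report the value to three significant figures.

By superposition, sum each source's inverse-square contribution:
A: 286 × (2.60/14.0)² = 9.864 R/h
B: 554 × (1.98/15.0)² = 9.653 R/h
Total = 9.864 + 9.653 = 19.52 R/h.

19.5 R/h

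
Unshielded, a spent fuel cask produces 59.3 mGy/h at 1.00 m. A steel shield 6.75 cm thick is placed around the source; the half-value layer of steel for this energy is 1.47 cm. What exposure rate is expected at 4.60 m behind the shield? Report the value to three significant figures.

Distance alone: (1.00/4.60)² = 0.04726, so 59.3 × 0.04726 = 2.803 mGy/h.
Shield: 6.75/1.47 = 4.592 half-value layers → attenuation 2^(−4.592) = 0.04146.
Combined: 2.803 × 0.04146 = 0.1162 mGy/h.

0.116 mGy/h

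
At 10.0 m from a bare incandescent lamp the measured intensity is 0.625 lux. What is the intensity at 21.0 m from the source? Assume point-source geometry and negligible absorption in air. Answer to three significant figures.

Intensity scales as (d₁/d₂)², so scaling from 10.0 m to 21.0 m:
(10.0/21.0)² = 0.2268, so 0.625 × 0.2268 = 0.1417 lux.

0.142 lux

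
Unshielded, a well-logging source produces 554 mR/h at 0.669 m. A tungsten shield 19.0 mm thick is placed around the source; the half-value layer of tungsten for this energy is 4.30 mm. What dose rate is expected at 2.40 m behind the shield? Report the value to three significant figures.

Distance alone: 554 × (0.669/2.40)² = 554 × 0.07770 = 43.05 mR/h.
Shield: 19.0/4.30 = 4.419 half-value layers → attenuation 2^(−4.419) = 0.04675.
Combined: 43.05 × 0.04675 = 2.013 mR/h.

2.01 mR/h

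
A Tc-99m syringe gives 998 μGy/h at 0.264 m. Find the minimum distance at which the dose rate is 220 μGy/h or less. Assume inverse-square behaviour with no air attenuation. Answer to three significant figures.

0.562 m

Since intensity falls as 1/r², d₂ = d₁·√(I₁/I₂).
I₁/I₂ = 998/220 = 4.536, so d₂ = 0.264 × √4.536 = 0.5623 m.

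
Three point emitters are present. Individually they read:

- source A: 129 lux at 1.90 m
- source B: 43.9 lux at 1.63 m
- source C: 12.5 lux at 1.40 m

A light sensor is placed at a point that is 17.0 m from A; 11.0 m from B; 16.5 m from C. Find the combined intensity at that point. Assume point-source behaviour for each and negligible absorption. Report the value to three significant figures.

Each source contributes Iᵢ·(dᵢ/rᵢ)²; contributions add.
A: 129 × (1.90/17.0)² = 1.611 lux
B: 43.9 × (1.63/11.0)² = 0.9639 lux
C: 12.5 × (1.40/16.5)² = 0.08999 lux
Total = 1.611 + 0.9639 + 0.08999 = 2.665 lux.

2.67 lux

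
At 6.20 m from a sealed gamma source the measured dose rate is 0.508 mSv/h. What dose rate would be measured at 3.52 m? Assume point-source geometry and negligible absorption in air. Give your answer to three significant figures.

1.58 mSv/h

By the inverse-square law, scaling from 6.20 m to 3.52 m:
0.508 × (6.20/3.52)² = 0.508 × 3.102 = 1.576 mSv/h.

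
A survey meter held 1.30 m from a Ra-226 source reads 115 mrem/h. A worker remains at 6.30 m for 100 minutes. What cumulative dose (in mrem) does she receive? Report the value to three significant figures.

8.16 mrem

Since intensity falls as 1/r², rate at 6.30 m:
115 × (1.30/6.30)² = 115 × 0.04258 = 4.897 mrem/h.
Dose = rate × time = 4.897 mrem/h × 1.667 h = 8.163 mrem.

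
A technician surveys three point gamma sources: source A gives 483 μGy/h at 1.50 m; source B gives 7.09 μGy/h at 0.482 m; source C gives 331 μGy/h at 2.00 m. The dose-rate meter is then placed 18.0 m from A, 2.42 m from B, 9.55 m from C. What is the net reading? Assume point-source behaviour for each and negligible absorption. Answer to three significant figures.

By superposition, sum each source's inverse-square contribution:
A: 483 × (1.50/18.0)² = 3.354 μGy/h
B: 7.09 × (0.482/2.42)² = 0.2813 μGy/h
C: 331 × (2.00/9.55)² = 14.52 μGy/h
Total = 3.354 + 0.2813 + 14.52 = 18.16 μGy/h.

18.2 μGy/h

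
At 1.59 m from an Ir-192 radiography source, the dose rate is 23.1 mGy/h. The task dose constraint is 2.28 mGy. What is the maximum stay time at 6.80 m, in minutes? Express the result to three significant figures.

108 min

Using I₁d₁² = I₂d₂², rate at 6.80 m:
(1.59/6.80)² = 0.05467, so 23.1 × 0.05467 = 1.263 mGy/h.
Stay time = 2.28 mGy ÷ 1.263 mGy/h = 1.805 h = 108.3 min.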